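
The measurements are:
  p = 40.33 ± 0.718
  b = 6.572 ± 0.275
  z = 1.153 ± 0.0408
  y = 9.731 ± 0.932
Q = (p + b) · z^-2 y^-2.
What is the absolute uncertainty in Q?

0.0763

Let u = p + b = 46.90. δu = √(δp² + δb²) = √(0.516 + 0.0756) = 0.769, so δu/u = 0.0164.
Q is then a monomial in u, z, y:
δQ/Q = √((δu/u)² + (-2·δz/z)² + (-2·δy/y)²) = √(0.000269 + 0.00501 + 0.0367) = 0.205
Q = 0.3726, so δQ = 0.205 × 0.3726 = 0.0763.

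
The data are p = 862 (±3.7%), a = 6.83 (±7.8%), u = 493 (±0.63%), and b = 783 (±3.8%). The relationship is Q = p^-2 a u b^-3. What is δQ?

1.48e-12

For a monomial Q ∝ p^-2, a, u, b^-3, fractional errors add in quadrature:
  (-2·δp/p)² = (-2×0.0370)² = 0.00548;  (1·δa/a)² = (1×0.0780)² = 0.00608;  (1·δu/u)² = (1×0.00630)² = 3.97e-05;  (-3·δb/b)² = (-3×0.0380)² = 0.0130
δQ/Q = √(0.0246) = 0.157
Q = 9.44e-12, so δQ = 0.157 × 9.44e-12 = 1.48e-12.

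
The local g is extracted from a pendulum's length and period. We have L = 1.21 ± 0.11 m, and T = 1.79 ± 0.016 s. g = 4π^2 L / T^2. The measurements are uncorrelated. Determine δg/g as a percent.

For a monomial g ∝ L, T^-2, fractional errors add in quadrature:
  (1·δL/L)² = (1×0.0909)² = 0.00826;  (-2·δT/T)² = (-2×0.00894)² = 0.000320
δg/g = √(0.00858) = 0.0927

9.27%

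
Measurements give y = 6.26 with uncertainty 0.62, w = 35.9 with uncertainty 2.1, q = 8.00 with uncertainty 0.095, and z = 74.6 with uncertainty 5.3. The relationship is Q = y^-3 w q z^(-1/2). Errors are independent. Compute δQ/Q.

Q is a product of powers, so relative uncertainties combine in quadrature:
  (-3·δy/y)² = (-3×0.0990)² = 0.0883;  (1·δw/w)² = (1×0.0585)² = 0.00342;  (1·δq/q)² = (1×0.0119)² = 0.000141;  (−½·δz/z)² = (-0.5×0.0710)² = 0.00126
δQ/Q = √(0.0931) = 0.305

0.305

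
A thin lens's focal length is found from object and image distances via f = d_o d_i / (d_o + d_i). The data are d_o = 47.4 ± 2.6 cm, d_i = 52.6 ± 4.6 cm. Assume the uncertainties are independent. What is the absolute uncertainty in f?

∂f/∂d_o = (d_i/(d_o+d_i))² = 0.277;  ∂f/∂d_i = (d_o/(d_o+d_i))² = 0.225
δf = √((∂f/∂d_o · δd_o)² + (∂f/∂d_i · δd_i)²) = √(0.517 + 1.07) = 1.26 cm

1.26 cm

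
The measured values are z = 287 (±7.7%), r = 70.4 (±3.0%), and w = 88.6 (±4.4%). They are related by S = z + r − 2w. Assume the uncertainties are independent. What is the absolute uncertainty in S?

Sums and differences: (δS)² = Σ (cᵢ δxᵢ)².
  (δz)² = 488;  (δr)² = 4.46;  (2·δw)² = 60.8
δS = √(554) = 23.5

23.5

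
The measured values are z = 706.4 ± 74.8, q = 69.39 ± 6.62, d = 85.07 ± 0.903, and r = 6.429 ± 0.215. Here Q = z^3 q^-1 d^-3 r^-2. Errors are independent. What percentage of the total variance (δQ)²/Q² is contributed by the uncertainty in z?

(δQ/Q)² = (3·δz/z)² + (-1·δq/q)² + (-3·δd/d)² + (-2·δr/r)²
  z term: (3×0.106)² = 0.101
  q term: (-1×0.0954)² = 0.00910
  d term: (-3×0.0106)² = 0.00101
  r term: (-2×0.0334)² = 0.00447
Total = 0.116. Share from z = 0.101/0.116 = 0.874.

87.4%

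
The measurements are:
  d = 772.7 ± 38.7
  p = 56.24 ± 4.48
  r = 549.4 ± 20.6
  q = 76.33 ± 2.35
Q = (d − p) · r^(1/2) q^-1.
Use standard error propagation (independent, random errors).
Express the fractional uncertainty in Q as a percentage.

6.52%

Let u = d − p = 716.5. δu = √(δd² + δp²) = √(1500 + 20.1) = 39.0, so δu/u = 0.0544.
Q is then a monomial in u, r, q:
δQ/Q = √((δu/u)² + (½·δr/r)² + (-1·δq/q)²) = √(0.00296 + 0.000351 + 0.000948) = 0.0652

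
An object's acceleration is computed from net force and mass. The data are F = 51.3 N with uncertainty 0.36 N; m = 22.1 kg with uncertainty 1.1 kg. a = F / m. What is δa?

Relative error in a monomial: (δa/a)² = Σ (nᵢ · δxᵢ/xᵢ)².
  (1·δF/F)² = (1×0.00702)² = 4.92e-05;  (-1·δm/m)² = (-1×0.0498)² = 0.00248
δa/a = √(0.00253) = 0.0503
a = 2.32 m/s^2, so δa = 0.0503 × 2.32 = 0.117 m/s^2.

0.117 m/s^2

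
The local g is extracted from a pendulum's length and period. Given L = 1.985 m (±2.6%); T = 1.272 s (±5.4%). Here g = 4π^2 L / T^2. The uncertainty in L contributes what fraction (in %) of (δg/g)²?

(δg/g)² = (1·δL/L)² + (-2·δT/T)²
  L term: (1×0.0260)² = 0.000676
  T term: (-2×0.0540)² = 0.0117
Total = 0.0123. Share from L = 0.000676/0.0123 = 0.0548.

5.48%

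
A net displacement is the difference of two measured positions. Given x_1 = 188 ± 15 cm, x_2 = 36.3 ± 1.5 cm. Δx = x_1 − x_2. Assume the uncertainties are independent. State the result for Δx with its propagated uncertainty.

152 ± 15.1 cm

Absolute uncertainties add in quadrature for a linear combination:
  (δx_1)² = 225;  (δx_2)² = 2.25
δΔx = √(227) = 15.1 cm
Δx = 152 cm.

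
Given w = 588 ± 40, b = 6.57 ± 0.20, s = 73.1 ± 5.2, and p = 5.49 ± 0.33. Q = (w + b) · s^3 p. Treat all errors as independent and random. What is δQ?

2.95e+08

Let u = w + b = 595. δu = √(δw² + δb²) = √(1600 + 0.0400) = 40.0, so δu/u = 0.0673.
Q is then a monomial in u, s, p:
δQ/Q = √((δu/u)² + (3·δs/s)² + (1·δp/p)²) = √(0.00453 + 0.0455 + 0.00361) = 0.232
Q = 1.28e+09, so δQ = 0.232 × 1.28e+09 = 2.95e+08.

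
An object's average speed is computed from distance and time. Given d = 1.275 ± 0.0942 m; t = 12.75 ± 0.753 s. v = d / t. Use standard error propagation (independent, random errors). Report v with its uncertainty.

Relative error in a monomial: (δv/v)² = Σ (nᵢ · δxᵢ/xᵢ)².
  (1·δd/d)² = (1×0.0739)² = 0.00546;  (-1·δt/t)² = (-1×0.0591)² = 0.00349
δv/v = √(0.00895) = 0.0946
v = 0.1000 m/s, so δv = 0.0946 × 0.1000 = 0.00946 m/s.

0.1000 ± 0.00946 m/s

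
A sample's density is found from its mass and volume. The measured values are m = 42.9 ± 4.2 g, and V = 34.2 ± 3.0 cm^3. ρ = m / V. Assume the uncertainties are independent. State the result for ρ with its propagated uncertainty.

Each factor contributes (exponent × relative error)² to (δρ/ρ)²:
  (1·δm/m)² = (1×0.0979)² = 0.00958;  (-1·δV/V)² = (-1×0.0877)² = 0.00769
δρ/ρ = √(0.0173) = 0.131
ρ = 1.25 g/cm^3, so δρ = 0.131 × 1.25 = 0.165 g/cm^3.

1.25 ± 0.165 g/cm^3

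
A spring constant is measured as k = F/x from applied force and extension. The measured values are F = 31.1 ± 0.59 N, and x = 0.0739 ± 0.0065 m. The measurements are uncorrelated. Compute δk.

37.9 N/m

Each factor contributes (exponent × relative error)² to (δk/k)²:
  (1·δF/F)² = (1×0.0190)² = 0.000360;  (-1·δx/x)² = (-1×0.0880)² = 0.00774
δk/k = √(0.00810) = 0.0900
k = 421 N/m, so δk = 0.0900 × 421 = 37.9 N/m.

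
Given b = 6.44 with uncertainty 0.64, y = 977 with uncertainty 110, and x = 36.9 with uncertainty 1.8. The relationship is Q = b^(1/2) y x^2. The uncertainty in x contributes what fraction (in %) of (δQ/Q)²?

38.6%

(δQ/Q)² = (½·δb/b)² + (1·δy/y)² + (2·δx/x)²
  b term: (0.5×0.0994)² = 0.00247
  y term: (1×0.113)² = 0.0127
  x term: (2×0.0488)² = 0.00952
Total = 0.0247. Share from x = 0.00952/0.0247 = 0.386.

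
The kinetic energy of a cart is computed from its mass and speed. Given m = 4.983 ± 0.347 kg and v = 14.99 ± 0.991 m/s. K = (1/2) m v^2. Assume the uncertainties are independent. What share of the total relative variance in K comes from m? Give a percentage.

21.7%

(δK/K)² = (1·δm/m)² + (2·δv/v)²
  m term: (1×0.0696)² = 0.00485
  v term: (2×0.0661)² = 0.0175
Total = 0.0223. Share from m = 0.00485/0.0223 = 0.217.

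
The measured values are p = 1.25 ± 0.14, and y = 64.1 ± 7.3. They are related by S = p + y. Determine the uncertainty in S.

Absolute uncertainties add in quadrature for a linear combination:
  (δp)² = 0.0196;  (δy)² = 53.3
δS = √(53.3) = 7.30

7.30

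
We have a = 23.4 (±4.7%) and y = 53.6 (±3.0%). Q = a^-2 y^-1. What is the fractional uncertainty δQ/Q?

0.0987

Each factor contributes (exponent × relative error)² to (δQ/Q)²:
  (-2·δa/a)² = (-2×0.0470)² = 0.00884;  (-1·δy/y)² = (-1×0.0300)² = 0.000900
δQ/Q = √(0.00974) = 0.0987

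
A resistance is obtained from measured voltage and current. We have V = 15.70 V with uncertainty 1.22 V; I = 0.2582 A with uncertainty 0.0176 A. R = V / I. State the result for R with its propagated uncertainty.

Each factor contributes (exponent × relative error)² to (δR/R)²:
  (1·δV/V)² = (1×0.0777)² = 0.00604;  (-1·δI/I)² = (-1×0.0682)² = 0.00465
δR/R = √(0.0107) = 0.103
R = 60.81 Ω, so δR = 0.103 × 60.81 = 6.29 Ω.

60.81 ± 6.29 Ω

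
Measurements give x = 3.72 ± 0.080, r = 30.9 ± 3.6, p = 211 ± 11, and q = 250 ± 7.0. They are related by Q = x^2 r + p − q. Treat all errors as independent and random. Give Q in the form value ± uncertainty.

Let w = x^2·r = 428. δw/w = √((2·δx/x)² + (1·δr/r)²) = √(0.00185 + 0.0136) = 0.124, so δw = 53.1.
Q = w + p − q: δQ = √(δw² + δp² + δq²) = √(2820 + 121 + 49.0) = 54.7
Q = 389.

389 ± 54.7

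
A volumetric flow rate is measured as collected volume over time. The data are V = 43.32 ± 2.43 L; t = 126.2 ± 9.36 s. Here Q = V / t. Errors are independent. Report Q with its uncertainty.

0.3433 ± 0.0319 L/s

For a monomial Q ∝ V, t^-1, fractional errors add in quadrature:
  (1·δV/V)² = (1×0.0561)² = 0.00315;  (-1·δt/t)² = (-1×0.0742)² = 0.00550
δQ/Q = √(0.00865) = 0.0930
Q = 0.3433 L/s, so δQ = 0.0930 × 0.3433 = 0.0319 L/s.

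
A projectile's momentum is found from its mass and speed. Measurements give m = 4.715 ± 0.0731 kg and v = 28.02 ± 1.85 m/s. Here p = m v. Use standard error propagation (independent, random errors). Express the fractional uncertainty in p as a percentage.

Relative error in a monomial: (δp/p)² = Σ (nᵢ · δxᵢ/xᵢ)².
  (1·δm/m)² = (1×0.0155)² = 0.000240;  (1·δv/v)² = (1×0.0660)² = 0.00436
δp/p = √(0.00460) = 0.0678

6.78%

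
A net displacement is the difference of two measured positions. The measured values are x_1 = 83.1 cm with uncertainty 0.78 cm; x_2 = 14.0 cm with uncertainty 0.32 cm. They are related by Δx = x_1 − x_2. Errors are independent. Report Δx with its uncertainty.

Δx is a linear combination, so absolute uncertainties add in quadrature:
  (δx_1)² = 0.608;  (δx_2)² = 0.102
δΔx = √(0.711) = 0.843 cm
Δx = 69.1 cm.

69.1 ± 0.843 cm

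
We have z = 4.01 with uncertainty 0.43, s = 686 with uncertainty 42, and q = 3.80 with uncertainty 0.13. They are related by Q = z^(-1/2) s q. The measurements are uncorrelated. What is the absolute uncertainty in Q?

115

For a monomial Q ∝ z^(-1/2), s, q, fractional errors add in quadrature:
  (−½·δz/z)² = (-0.5×0.107)² = 0.00287;  (1·δs/s)² = (1×0.0612)² = 0.00375;  (1·δq/q)² = (1×0.0342)² = 0.00117
δQ/Q = √(0.00779) = 0.0883
Q = 1300, so δQ = 0.0883 × 1300 = 115.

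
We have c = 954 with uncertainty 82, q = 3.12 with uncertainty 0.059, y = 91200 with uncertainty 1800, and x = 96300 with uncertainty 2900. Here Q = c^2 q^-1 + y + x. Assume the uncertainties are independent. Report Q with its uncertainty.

Let p = c^2·q^-1 = 2.92e+05. δp/p = √((2·δc/c)² + (-1·δq/q)²) = √(0.0296 + 0.000358) = 0.173, so δp = 50400.
Q = p + y + x: δQ = √(δp² + δy² + δx²) = √(2.55e+09 + 3.24e+06 + 8.41e+06) = 50600
Q = 4.79e+05.

(4.79 ± 0.506) × 10^5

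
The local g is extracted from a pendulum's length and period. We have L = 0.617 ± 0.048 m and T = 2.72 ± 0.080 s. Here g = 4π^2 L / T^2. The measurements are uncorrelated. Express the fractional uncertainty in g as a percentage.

9.75%

Relative error in a monomial: (δg/g)² = Σ (nᵢ · δxᵢ/xᵢ)².
  (1·δL/L)² = (1×0.0778)² = 0.00605;  (-2·δT/T)² = (-2×0.0294)² = 0.00346
δg/g = √(0.00951) = 0.0975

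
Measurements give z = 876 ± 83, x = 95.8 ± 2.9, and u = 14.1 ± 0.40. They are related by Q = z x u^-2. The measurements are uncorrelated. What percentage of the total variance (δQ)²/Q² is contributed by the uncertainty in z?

(δQ/Q)² = (1·δz/z)² + (1·δx/x)² + (-2·δu/u)²
  z term: (1×0.0947)² = 0.00898
  x term: (1×0.0303)² = 0.000916
  u term: (-2×0.0284)² = 0.00322
Total = 0.0131. Share from z = 0.00898/0.0131 = 0.685.

68.5%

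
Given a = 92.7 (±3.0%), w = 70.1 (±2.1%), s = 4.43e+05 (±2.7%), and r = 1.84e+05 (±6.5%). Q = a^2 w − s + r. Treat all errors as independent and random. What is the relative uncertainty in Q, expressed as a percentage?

12.2%

Let p = a^2·w = 6.02e+05. δp/p = √((2·δa/a)² + (1·δw/w)²) = √(0.00360 + 0.000441) = 0.0636, so δp = 38300.
Q = p − s + r: δQ = √(δp² + δs² + δr²) = √(1.47e+09 + 1.43e+08 + 1.43e+08) = 41900
Q = 3.43e+05, so δQ/Q = 41900/3.43e+05 = 0.122.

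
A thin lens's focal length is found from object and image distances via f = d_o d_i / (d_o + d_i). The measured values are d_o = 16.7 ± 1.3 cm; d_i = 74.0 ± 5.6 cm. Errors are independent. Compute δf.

∂f/∂d_o = (d_i/(d_o+d_i))² = 0.666;  ∂f/∂d_i = (d_o/(d_o+d_i))² = 0.0339
δf = √((∂f/∂d_o · δd_o)² + (∂f/∂d_i · δd_i)²) = √(0.749 + 0.0360) = 0.886 cm

0.886 cm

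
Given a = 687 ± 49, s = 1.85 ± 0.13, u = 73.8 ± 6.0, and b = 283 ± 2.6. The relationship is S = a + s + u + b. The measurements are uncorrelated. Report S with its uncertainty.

1050 ± 49.4

Each term contributes (cᵢ δxᵢ)² to (δS)²:
  (δa)² = 2400;  (δs)² = 0.0169;  (δu)² = 36.0;  (δb)² = 6.76
δS = √(2440) = 49.4
S = 1050.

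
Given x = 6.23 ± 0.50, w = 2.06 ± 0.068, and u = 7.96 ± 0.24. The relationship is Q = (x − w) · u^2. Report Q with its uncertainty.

Let h = x − w = 4.17. δh = √(δx² + δw²) = √(0.250 + 0.00462) = 0.505, so δh/h = 0.121.
Q is then a monomial in h, u:
δQ/Q = √((δh/h)² + (2·δu/u)²) = √(0.0146 + 0.00364) = 0.135
Q = 264, so δQ = 0.135 × 264 = 35.7.

264 ± 35.7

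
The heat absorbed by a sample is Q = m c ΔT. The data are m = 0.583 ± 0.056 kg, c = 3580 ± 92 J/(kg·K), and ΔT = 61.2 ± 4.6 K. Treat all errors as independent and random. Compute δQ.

Since Q is a product/quotient, work with relative uncertainties:
  (1·δm/m)² = (1×0.0961)² = 0.00923;  (1·δc/c)² = (1×0.0257)² = 0.000660;  (1·δΔT/ΔT)² = (1×0.0752)² = 0.00565
δQ/Q = √(0.0155) = 0.125
Q = 1.28e+05 J, so δQ = 0.125 × 1.28e+05 = 15900 J.

15900 J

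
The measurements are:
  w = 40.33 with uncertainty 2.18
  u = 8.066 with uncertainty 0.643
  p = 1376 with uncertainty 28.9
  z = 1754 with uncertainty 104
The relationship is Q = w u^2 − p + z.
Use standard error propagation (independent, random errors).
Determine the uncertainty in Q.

455

Let h = w·u^2 = 2624. δh/h = √((1·δw/w)² + (2·δu/u)²) = √(0.00292 + 0.0254) = 0.168, so δh = 442.
Q = h − p + z: δQ = √(δh² + δp² + δz²) = √(1.95e+05 + 835 + 10800) = 455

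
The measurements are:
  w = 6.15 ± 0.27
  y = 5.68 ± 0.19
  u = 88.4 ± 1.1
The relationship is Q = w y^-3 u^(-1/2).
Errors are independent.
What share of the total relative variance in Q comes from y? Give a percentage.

83.7%

(δQ/Q)² = (1·δw/w)² + (-3·δy/y)² + (−½·δu/u)²
  w term: (1×0.0439)² = 0.00193
  y term: (-3×0.0335)² = 0.0101
  u term: (-0.5×0.0124)² = 3.87e-05
Total = 0.0120. Share from y = 0.0101/0.0120 = 0.837.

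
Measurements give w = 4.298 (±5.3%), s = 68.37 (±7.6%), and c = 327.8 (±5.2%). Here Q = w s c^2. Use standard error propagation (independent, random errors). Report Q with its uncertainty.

Each factor contributes (exponent × relative error)² to (δQ/Q)²:
  (1·δw/w)² = (1×0.0530)² = 0.00281;  (1·δs/s)² = (1×0.0760)² = 0.00578;  (2·δc/c)² = (2×0.0520)² = 0.0108
δQ/Q = √(0.0194) = 0.139
Q = 3.158e+07, so δQ = 0.139 × 3.158e+07 = 4.4e+06.

(3.158 ± 0.440) × 10^7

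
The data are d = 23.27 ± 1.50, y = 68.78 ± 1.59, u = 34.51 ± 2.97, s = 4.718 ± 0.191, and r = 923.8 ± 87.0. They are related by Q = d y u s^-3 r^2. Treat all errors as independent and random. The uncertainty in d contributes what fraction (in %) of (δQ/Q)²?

6.67%

(δQ/Q)² = (1·δd/d)² + (1·δy/y)² + (1·δu/u)² + (-3·δs/s)² + (2·δr/r)²
  d term: (1×0.0645)² = 0.00416
  y term: (1×0.0231)² = 0.000534
  u term: (1×0.0861)² = 0.00741
  s term: (-3×0.0405)² = 0.0148
  r term: (2×0.0942)² = 0.0355
Total = 0.0623. Share from d = 0.00416/0.0623 = 0.0667.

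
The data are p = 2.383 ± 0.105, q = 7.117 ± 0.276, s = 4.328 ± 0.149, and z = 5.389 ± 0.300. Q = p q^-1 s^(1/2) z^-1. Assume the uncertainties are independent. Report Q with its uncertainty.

Each factor contributes (exponent × relative error)² to (δQ/Q)²:
  (1·δp/p)² = (1×0.0441)² = 0.00194;  (-1·δq/q)² = (-1×0.0388)² = 0.00150;  (½·δs/s)² = (0.5×0.0344)² = 0.000296;  (-1·δz/z)² = (-1×0.0557)² = 0.00310
δQ/Q = √(0.00684) = 0.0827
Q = 0.1293, so δQ = 0.0827 × 0.1293 = 0.0107.

0.1293 ± 0.0107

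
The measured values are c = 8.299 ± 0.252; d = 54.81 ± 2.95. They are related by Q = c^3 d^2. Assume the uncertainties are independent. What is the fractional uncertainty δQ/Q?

Products/powers → add relative errors in quadrature, weighted by exponent:
  (3·δc/c)² = (3×0.0304)² = 0.00830;  (2·δd/d)² = (2×0.0538)² = 0.0116
δQ/Q = √(0.0199) = 0.141

0.141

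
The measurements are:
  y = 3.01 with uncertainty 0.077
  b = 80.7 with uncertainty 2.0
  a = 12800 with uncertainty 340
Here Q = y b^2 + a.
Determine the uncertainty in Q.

1150

Let p = y·b^2 = 19600. δp/p = √((1·δy/y)² + (2·δb/b)²) = √(0.000654 + 0.00246) = 0.0558, so δp = 1090.
Q = p + a: δQ = √(δp² + δa²) = √(1.2e+06 + 1.16e+05) = 1150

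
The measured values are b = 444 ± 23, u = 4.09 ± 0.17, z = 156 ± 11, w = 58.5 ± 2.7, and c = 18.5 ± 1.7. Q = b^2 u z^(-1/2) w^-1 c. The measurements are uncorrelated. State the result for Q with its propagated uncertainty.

20400 ± 3180

For a monomial Q ∝ b^2, u, z^(-1/2), w^-1, c, fractional errors add in quadrature:
  (2·δb/b)² = (2×0.0518)² = 0.0107;  (1·δu/u)² = (1×0.0416)² = 0.00173;  (−½·δz/z)² = (-0.5×0.0705)² = 0.00124;  (-1·δw/w)² = (-1×0.0462)² = 0.00213;  (1·δc/c)² = (1×0.0919)² = 0.00844
δQ/Q = √(0.0243) = 0.156
Q = 20400, so δQ = 0.156 × 20400 = 3180.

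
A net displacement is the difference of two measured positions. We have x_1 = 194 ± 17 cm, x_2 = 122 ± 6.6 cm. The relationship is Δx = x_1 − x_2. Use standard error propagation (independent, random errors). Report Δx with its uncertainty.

72.0 ± 18.2 cm

Sums and differences: (δΔx)² = Σ (cᵢ δxᵢ)².
  (δx_1)² = 289;  (δx_2)² = 43.6
δΔx = √(333) = 18.2 cm
Δx = 72.0 cm.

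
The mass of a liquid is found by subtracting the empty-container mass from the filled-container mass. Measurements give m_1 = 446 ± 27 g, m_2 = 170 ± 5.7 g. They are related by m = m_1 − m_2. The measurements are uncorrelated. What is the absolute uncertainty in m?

27.6 g

m is a linear combination, so absolute uncertainties add in quadrature:
  (δm_1)² = 729;  (δm_2)² = 32.5
δm = √(761) = 27.6 g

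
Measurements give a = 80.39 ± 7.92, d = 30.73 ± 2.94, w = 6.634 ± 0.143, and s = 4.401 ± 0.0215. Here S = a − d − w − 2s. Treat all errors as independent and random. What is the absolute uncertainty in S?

For a sum/difference, combine absolute errors in quadrature:
  (δa)² = 62.7;  (δd)² = 8.64;  (δw)² = 0.0204;  (2·δs)² = 0.00185
δS = √(71.4) = 8.45

8.45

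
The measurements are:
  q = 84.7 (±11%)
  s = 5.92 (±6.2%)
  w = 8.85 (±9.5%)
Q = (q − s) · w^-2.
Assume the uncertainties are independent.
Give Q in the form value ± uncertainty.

1.01 ± 0.225

Let u = q − s = 78.8. δu = √(δq² + δs²) = √(86.8 + 0.135) = 9.32, so δu/u = 0.118.
Q is then a monomial in u, w:
δQ/Q = √((δu/u)² + (-2·δw/w)²) = √(0.0140 + 0.0361) = 0.224
Q = 1.01, so δQ = 0.224 × 1.01 = 0.225.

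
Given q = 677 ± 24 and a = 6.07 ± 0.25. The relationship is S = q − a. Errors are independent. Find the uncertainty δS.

S is a linear combination, so absolute uncertainties add in quadrature:
  (δq)² = 576;  (δa)² = 0.0625
δS = √(576) = 24.0

24.0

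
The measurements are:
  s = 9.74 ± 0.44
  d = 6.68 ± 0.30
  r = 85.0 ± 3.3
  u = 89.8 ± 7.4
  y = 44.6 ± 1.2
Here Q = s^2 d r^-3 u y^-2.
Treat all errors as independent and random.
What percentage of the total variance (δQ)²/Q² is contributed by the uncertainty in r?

40.6%

(δQ/Q)² = (2·δs/s)² + (1·δd/d)² + (-3·δr/r)² + (1·δu/u)² + (-2·δy/y)²
  s term: (2×0.0452)² = 0.00816
  d term: (1×0.0449)² = 0.00202
  r term: (-3×0.0388)² = 0.0136
  u term: (1×0.0824)² = 0.00679
  y term: (-2×0.0269)² = 0.00290
Total = 0.0334. Share from r = 0.0136/0.0334 = 0.406.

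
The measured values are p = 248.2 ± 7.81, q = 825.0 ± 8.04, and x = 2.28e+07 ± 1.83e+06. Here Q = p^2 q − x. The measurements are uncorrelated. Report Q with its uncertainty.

(2.802 ± 0.372) × 10^7

Let w = p^2·q = 5.082e+07. δw/w = √((2·δp/p)² + (1·δq/q)²) = √(0.00396 + 9.5e-05) = 0.0637, so δw = 3.24e+06.
Q = w − x: δQ = √(δw² + δx²) = √(1.05e+13 + 3.35e+12) = 3.72e+06
Q = 2.802e+07.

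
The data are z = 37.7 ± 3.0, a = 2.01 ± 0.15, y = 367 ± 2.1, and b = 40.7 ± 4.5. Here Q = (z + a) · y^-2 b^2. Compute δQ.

0.114

Let u = z + a = 39.7. δu = √(δz² + δa²) = √(9.00 + 0.0225) = 3.00, so δu/u = 0.0756.
Q is then a monomial in u, y, b:
δQ/Q = √((δu/u)² + (-2·δy/y)² + (2·δb/b)²) = √(0.00572 + 0.000131 + 0.0489) = 0.234
Q = 0.488, so δQ = 0.234 × 0.488 = 0.114.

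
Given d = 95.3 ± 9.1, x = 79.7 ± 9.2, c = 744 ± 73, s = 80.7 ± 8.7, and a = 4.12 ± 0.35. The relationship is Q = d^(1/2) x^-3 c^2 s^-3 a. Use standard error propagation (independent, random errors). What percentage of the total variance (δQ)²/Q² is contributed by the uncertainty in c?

(δQ/Q)² = (½·δd/d)² + (-3·δx/x)² + (2·δc/c)² + (-3·δs/s)² + (1·δa/a)²
  d term: (0.5×0.0955)² = 0.00228
  x term: (-3×0.115)² = 0.120
  c term: (2×0.0981)² = 0.0385
  s term: (-3×0.108)² = 0.105
  a term: (1×0.0850)² = 0.00722
Total = 0.273. Share from c = 0.0385/0.273 = 0.141.

14.1%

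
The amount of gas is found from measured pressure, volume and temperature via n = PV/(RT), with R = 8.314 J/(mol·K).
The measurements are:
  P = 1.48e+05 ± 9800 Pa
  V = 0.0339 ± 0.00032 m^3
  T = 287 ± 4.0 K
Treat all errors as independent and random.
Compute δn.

0.144 mol

Products/powers → add relative errors in quadrature, weighted by exponent:
  (1·δP/P)² = (1×0.0662)² = 0.00438;  (1·δV/V)² = (1×0.00944)² = 8.91e-05;  (-1·δT/T)² = (-1×0.0139)² = 0.000194
δn/n = √(0.00467) = 0.0683
n = 2.10 mol, so δn = 0.0683 × 2.10 = 0.144 mol.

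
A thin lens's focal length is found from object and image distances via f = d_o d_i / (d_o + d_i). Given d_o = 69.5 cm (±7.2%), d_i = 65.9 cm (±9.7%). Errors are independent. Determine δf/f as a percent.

6.09%

∂f/∂d_o = (d_i/(d_o+d_i))² = 0.237;  ∂f/∂d_i = (d_o/(d_o+d_i))² = 0.263
δf = √((∂f/∂d_o · δd_o)² + (∂f/∂d_i · δd_i)²) = √(1.41 + 2.84) = 2.06 cm
f = 33.8 cm, so δf/f = 2.06/33.8 = 0.0609.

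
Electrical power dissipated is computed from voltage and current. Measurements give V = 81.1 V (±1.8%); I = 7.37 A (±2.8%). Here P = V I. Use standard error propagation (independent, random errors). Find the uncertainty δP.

19.9 W

Since P is a product/quotient, work with relative uncertainties:
  (1·δV/V)² = (1×0.0180)² = 0.000324;  (1·δI/I)² = (1×0.0280)² = 0.000784
δP/P = √(0.00111) = 0.0333
P = 598 W, so δP = 0.0333 × 598 = 19.9 W.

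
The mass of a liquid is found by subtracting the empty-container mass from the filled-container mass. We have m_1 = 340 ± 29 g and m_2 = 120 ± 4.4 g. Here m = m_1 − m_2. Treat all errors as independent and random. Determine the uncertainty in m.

For a sum/difference, combine absolute errors in quadrature:
  (δm_1)² = 841;  (δm_2)² = 19.4
δm = √(860) = 29.3 g

29.3 g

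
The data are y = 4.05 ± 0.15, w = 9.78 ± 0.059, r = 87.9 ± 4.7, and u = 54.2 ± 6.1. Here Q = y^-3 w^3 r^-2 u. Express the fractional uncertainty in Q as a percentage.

For a monomial Q ∝ y^-3, w^3, r^-2, u, fractional errors add in quadrature:
  (-3·δy/y)² = (-3×0.0370)² = 0.0123;  (3·δw/w)² = (3×0.00603)² = 0.000328;  (-2·δr/r)² = (-2×0.0535)² = 0.0114;  (1·δu/u)² = (1×0.113)² = 0.0127
δQ/Q = √(0.0368) = 0.192

19.2%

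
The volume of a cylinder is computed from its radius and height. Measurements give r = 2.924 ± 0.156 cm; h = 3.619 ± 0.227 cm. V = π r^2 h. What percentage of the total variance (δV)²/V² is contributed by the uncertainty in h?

(δV/V)² = (2·δr/r)² + (1·δh/h)²
  r term: (2×0.0534)² = 0.0114
  h term: (1×0.0627)² = 0.00393
Total = 0.0153. Share from h = 0.00393/0.0153 = 0.257.

25.7%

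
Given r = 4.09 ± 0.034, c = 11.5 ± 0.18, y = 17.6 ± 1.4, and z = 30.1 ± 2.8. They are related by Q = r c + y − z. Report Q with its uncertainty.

Let p = r·c = 47.0. δp/p = √((1·δr/r)² + (1·δc/c)²) = √(6.91e-05 + 0.000245) = 0.0177, so δp = 0.834.
Q = p + y − z: δQ = √(δp² + δy² + δz²) = √(0.695 + 1.96 + 7.84) = 3.24
Q = 34.5.

34.5 ± 3.24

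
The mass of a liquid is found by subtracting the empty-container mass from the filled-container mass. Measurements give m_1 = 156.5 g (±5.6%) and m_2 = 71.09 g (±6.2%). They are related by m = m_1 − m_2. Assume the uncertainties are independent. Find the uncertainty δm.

9.81 g

Sums and differences: (δm)² = Σ (cᵢ δxᵢ)².
  (δm_1)² = 76.8;  (δm_2)² = 19.4
δm = √(96.2) = 9.81 g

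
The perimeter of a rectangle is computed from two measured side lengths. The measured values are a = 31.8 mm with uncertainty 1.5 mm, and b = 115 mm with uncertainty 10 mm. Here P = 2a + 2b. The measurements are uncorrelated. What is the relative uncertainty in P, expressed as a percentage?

6.89%

For a sum/difference, combine absolute errors in quadrature:
  (2·δa)² = 9.00;  (2·δb)² = 400
δP = √(409) = 20.2 mm
P = 294 mm, so δP/P = 20.2/294 = 0.0689.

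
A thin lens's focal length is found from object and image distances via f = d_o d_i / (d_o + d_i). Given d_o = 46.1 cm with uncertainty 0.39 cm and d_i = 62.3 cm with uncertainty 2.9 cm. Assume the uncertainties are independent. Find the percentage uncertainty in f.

∂f/∂d_o = (d_i/(d_o+d_i))² = 0.330;  ∂f/∂d_i = (d_o/(d_o+d_i))² = 0.181
δf = √((∂f/∂d_o · δd_o)² + (∂f/∂d_i · δd_i)²) = √(0.0166 + 0.275) = 0.540 cm
f = 26.5 cm, so δf/f = 0.540/26.5 = 0.0204.

2.04%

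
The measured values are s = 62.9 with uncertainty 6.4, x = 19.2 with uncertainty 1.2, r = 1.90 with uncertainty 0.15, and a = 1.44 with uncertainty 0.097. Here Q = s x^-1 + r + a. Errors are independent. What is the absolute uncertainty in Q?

0.430

Let p = s·x^-1 = 3.28. δp/p = √((1·δs/s)² + (-1·δx/x)²) = √(0.0104 + 0.00391) = 0.119, so δp = 0.391.
Q = p + r + a: δQ = √(δp² + δr² + δa²) = √(0.153 + 0.0225 + 0.00941) = 0.430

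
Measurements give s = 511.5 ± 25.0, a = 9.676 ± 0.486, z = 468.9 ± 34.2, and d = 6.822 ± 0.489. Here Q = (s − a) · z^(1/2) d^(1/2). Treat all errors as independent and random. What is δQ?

Let u = s − a = 501.8. δu = √(δs² + δa²) = √(625 + 0.236) = 25.0, so δu/u = 0.0498.
Q is then a monomial in u, z, d:
δQ/Q = √((δu/u)² + (½·δz/z)² + (½·δd/d)²) = √(0.00248 + 0.00133 + 0.00128) = 0.0714
Q = 28380, so δQ = 0.0714 × 28380 = 2030.

2030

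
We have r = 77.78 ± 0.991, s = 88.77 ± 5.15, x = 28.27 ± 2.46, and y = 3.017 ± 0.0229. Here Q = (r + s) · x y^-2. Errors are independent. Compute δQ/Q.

Let u = r + s = 166.6. δu = √(δr² + δs²) = √(0.982 + 26.5) = 5.24, so δu/u = 0.0315.
Q is then a monomial in u, x, y:
δQ/Q = √((δu/u)² + (1·δx/x)² + (-2·δy/y)²) = √(0.000992 + 0.00757 + 0.000230) = 0.0938

0.0938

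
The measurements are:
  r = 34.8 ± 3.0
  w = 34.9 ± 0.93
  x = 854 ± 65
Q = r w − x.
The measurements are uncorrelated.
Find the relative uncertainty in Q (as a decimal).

0.353

Let p = r·w = 1210. δp/p = √((1·δr/r)² + (1·δw/w)²) = √(0.00743 + 0.000710) = 0.0902, so δp = 110.
Q = p − x: δQ = √(δp² + δx²) = √(12000 + 4220) = 127
Q = 361, so δQ/Q = 127/361 = 0.353.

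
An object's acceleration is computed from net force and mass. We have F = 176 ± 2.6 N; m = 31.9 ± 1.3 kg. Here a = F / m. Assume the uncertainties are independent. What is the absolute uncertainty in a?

0.239 m/s^2

Since a is a product/quotient, work with relative uncertainties:
  (1·δF/F)² = (1×0.0148)² = 0.000218;  (-1·δm/m)² = (-1×0.0408)² = 0.00166
δa/a = √(0.00188) = 0.0433
a = 5.52 m/s^2, so δa = 0.0433 × 5.52 = 0.239 m/s^2.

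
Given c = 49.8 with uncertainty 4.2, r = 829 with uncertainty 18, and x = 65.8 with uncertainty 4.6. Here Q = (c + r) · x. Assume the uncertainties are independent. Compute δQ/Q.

Let u = c + r = 879. δu = √(δc² + δr²) = √(17.6 + 324) = 18.5, so δu/u = 0.0210.
Q is then a monomial in u, x:
δQ/Q = √((δu/u)² + (1·δx/x)²) = √(0.000442 + 0.00489) = 0.0730

0.0730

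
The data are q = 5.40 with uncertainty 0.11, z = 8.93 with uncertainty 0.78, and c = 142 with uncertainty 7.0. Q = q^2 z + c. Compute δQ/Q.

Let p = q^2·z = 260. δp/p = √((2·δq/q)² + (1·δz/z)²) = √(0.00166 + 0.00763) = 0.0964, so δp = 25.1.
Q = p + c: δQ = √(δp² + δc²) = √(630 + 49.0) = 26.1
Q = 402, so δQ/Q = 26.1/402 = 0.0647.

0.0647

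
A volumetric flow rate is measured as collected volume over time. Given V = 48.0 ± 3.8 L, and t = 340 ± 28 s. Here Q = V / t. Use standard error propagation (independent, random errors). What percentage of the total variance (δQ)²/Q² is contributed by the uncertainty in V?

(δQ/Q)² = (1·δV/V)² + (-1·δt/t)²
  V term: (1×0.0792)² = 0.00627
  t term: (-1×0.0824)² = 0.00678
Total = 0.0130. Share from V = 0.00627/0.0130 = 0.480.

48.0%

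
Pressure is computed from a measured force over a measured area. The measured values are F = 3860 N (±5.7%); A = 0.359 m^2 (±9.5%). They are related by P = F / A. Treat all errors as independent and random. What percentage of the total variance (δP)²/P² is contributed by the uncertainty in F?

(δP/P)² = (1·δF/F)² + (-1·δA/A)²
  F term: (1×0.0570)² = 0.00325
  A term: (-1×0.0950)² = 0.00902
Total = 0.0123. Share from F = 0.00325/0.0123 = 0.265.

26.5%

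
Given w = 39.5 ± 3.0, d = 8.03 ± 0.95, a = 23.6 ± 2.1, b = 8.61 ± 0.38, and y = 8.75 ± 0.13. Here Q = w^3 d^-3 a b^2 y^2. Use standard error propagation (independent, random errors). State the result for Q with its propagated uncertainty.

For a monomial Q ∝ w^3, d^-3, a, b^2, y^2, fractional errors add in quadrature:
  (3·δw/w)² = (3×0.0759)² = 0.0519;  (-3·δd/d)² = (-3×0.118)² = 0.126;  (1·δa/a)² = (1×0.0890)² = 0.00792;  (2·δb/b)² = (2×0.0441)² = 0.00779;  (2·δy/y)² = (2×0.0149)² = 0.000883
δQ/Q = √(0.194) = 0.441
Q = 1.59e+07, so δQ = 0.441 × 1.59e+07 = 7.03e+06.

(1.59 ± 0.703) × 10^7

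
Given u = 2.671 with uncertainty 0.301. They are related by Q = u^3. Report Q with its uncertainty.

19.06 ± 6.44

Q ∝ u^3, so δQ/Q = |3| · δu/u = 3 × 0.113 = 0.338.
Q = 19.06, so δQ = 0.338 × 19.06 = 6.44.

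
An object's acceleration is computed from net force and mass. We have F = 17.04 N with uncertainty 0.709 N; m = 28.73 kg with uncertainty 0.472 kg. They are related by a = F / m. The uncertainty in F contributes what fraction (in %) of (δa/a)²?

86.5%

(δa/a)² = (1·δF/F)² + (-1·δm/m)²
  F term: (1×0.0416)² = 0.00173
  m term: (-1×0.0164)² = 0.000270
Total = 0.00200. Share from F = 0.00173/0.00200 = 0.865.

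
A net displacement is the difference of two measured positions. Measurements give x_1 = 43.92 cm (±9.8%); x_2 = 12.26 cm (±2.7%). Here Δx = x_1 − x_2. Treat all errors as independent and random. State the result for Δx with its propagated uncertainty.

For a sum/difference, combine absolute errors in quadrature:
  (δx_1)² = 18.5;  (δx_2)² = 0.110
δΔx = √(18.6) = 4.32 cm
Δx = 31.66 cm.

31.66 ± 4.32 cm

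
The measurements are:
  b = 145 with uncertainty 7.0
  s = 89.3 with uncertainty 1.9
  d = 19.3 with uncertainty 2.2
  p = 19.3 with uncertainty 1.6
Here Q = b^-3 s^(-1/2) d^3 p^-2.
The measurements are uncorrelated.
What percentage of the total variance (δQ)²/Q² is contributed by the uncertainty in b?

12.7%

(δQ/Q)² = (-3·δb/b)² + (−½·δs/s)² + (3·δd/d)² + (-2·δp/p)²
  b term: (-3×0.0483)² = 0.0210
  s term: (-0.5×0.0213)² = 0.000113
  d term: (3×0.114)² = 0.117
  p term: (-2×0.0829)² = 0.0275
Total = 0.166. Share from b = 0.0210/0.166 = 0.127.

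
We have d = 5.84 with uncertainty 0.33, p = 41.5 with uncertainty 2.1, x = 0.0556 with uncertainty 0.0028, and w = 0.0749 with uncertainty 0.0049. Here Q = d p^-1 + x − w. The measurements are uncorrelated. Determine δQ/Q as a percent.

Let h = d·p^-1 = 0.141. δh/h = √((1·δd/d)² + (-1·δp/p)²) = √(0.00319 + 0.00256) = 0.0759, so δh = 0.0107.
Q = h + x − w: δQ = √(δh² + δx² + δw²) = √(0.000114 + 7.84e-06 + 2.4e-05) = 0.0121
Q = 0.121, so δQ/Q = 0.0121/0.121 = 0.0994.

9.94%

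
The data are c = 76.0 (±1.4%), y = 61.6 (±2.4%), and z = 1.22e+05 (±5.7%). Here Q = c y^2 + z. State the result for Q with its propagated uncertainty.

Let p = c·y^2 = 2.88e+05. δp/p = √((1·δc/c)² + (2·δy/y)²) = √(0.000196 + 0.00230) = 0.0500, so δp = 14400.
Q = p + z: δQ = √(δp² + δz²) = √(2.08e+08 + 4.84e+07) = 16000
Q = 4.1e+05.

(4.10 ± 0.160) × 10^5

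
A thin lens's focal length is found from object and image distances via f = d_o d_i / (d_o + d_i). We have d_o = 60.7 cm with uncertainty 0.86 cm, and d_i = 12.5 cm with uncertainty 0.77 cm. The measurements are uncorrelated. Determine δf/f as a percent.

5.11%

∂f/∂d_o = (d_i/(d_o+d_i))² = 0.0292;  ∂f/∂d_i = (d_o/(d_o+d_i))² = 0.688
δf = √((∂f/∂d_o · δd_o)² + (∂f/∂d_i · δd_i)²) = √(0.000629 + 0.280) = 0.530 cm
f = 10.4 cm, so δf/f = 0.530/10.4 = 0.0511.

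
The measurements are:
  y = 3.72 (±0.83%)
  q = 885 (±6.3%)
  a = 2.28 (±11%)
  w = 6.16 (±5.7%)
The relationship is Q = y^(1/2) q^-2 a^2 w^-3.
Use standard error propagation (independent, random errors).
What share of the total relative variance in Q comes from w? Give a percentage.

31.3%

(δQ/Q)² = (½·δy/y)² + (-2·δq/q)² + (2·δa/a)² + (-3·δw/w)²
  y term: (0.5×0.00830)² = 1.72e-05
  q term: (-2×0.0630)² = 0.0159
  a term: (2×0.110)² = 0.0484
  w term: (-3×0.0570)² = 0.0292
Total = 0.0935. Share from w = 0.0292/0.0935 = 0.313.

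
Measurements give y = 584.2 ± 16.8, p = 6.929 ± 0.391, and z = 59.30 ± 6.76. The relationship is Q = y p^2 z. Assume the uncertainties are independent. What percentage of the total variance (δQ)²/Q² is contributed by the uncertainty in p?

48.0%

(δQ/Q)² = (1·δy/y)² + (2·δp/p)² + (1·δz/z)²
  y term: (1×0.0288)² = 0.000827
  p term: (2×0.0564)² = 0.0127
  z term: (1×0.114)² = 0.0130
Total = 0.0266. Share from p = 0.0127/0.0266 = 0.480.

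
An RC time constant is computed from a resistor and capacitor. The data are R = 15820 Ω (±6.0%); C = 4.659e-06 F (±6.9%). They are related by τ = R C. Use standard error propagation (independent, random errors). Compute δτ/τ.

0.0914

Since τ is a product/quotient, work with relative uncertainties:
  (1·δR/R)² = (1×0.0600)² = 0.00360;  (1·δC/C)² = (1×0.0690)² = 0.00476
δτ/τ = √(0.00836) = 0.0914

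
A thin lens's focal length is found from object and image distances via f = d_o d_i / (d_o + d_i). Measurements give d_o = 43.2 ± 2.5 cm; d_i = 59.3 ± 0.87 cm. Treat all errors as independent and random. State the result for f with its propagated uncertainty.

25.0 ± 0.851 cm

∂f/∂d_o = (d_i/(d_o+d_i))² = 0.335;  ∂f/∂d_i = (d_o/(d_o+d_i))² = 0.178
δf = √((∂f/∂d_o · δd_o)² + (∂f/∂d_i · δd_i)²) = √(0.700 + 0.0239) = 0.851 cm
f = 25.0 cm.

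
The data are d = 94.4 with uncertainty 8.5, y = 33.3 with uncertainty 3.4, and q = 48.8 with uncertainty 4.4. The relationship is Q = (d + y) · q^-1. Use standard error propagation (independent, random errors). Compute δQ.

0.301

Let u = d + y = 128. δu = √(δd² + δy²) = √(72.2 + 11.6) = 9.15, so δu/u = 0.0717.
Q is then a monomial in u, q:
δQ/Q = √((δu/u)² + (-1·δq/q)²) = √(0.00514 + 0.00813) = 0.115
Q = 2.62, so δQ = 0.115 × 2.62 = 0.301.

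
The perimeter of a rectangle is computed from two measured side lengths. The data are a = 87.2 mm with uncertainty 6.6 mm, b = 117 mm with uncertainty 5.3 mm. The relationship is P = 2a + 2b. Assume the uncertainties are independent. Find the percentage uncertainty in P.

4.15%

For a sum/difference, combine absolute errors in quadrature:
  (2·δa)² = 174;  (2·δb)² = 112
δP = √(287) = 16.9 mm
P = 408 mm, so δP/P = 16.9/408 = 0.0415.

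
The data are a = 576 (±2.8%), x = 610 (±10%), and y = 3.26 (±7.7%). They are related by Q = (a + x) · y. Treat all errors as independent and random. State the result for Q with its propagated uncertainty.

Let u = a + x = 1190. δu = √(δa² + δx²) = √(260 + 3720) = 63.1, so δu/u = 0.0532.
Q is then a monomial in u, y:
δQ/Q = √((δu/u)² + (1·δy/y)²) = √(0.00283 + 0.00593) = 0.0936
Q = 3870, so δQ = 0.0936 × 3870 = 362.

3870 ± 362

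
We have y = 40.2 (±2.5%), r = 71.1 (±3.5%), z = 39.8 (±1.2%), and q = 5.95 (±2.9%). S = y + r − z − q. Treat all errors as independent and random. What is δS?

Sums and differences: (δS)² = Σ (cᵢ δxᵢ)².
  (δy)² = 1.01;  (δr)² = 6.19;  (δz)² = 0.228;  (δq)² = 0.0298
δS = √(7.46) = 2.73

2.73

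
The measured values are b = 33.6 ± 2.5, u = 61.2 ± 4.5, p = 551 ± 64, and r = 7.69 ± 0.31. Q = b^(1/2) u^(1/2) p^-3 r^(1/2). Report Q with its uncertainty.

(7.52 ± 2.65) × 10^-7

Products/powers → add relative errors in quadrature, weighted by exponent:
  (½·δb/b)² = (0.5×0.0744)² = 0.00138;  (½·δu/u)² = (0.5×0.0735)² = 0.00135;  (-3·δp/p)² = (-3×0.116)² = 0.121;  (½·δr/r)² = (0.5×0.0403)² = 0.000406
δQ/Q = √(0.125) = 0.353
Q = 7.52e-07, so δQ = 0.353 × 7.52e-07 = 2.65e-07.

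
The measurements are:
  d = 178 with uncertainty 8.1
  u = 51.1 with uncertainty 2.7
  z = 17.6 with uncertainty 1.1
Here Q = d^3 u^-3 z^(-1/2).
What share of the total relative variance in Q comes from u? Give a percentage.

56.2%

(δQ/Q)² = (3·δd/d)² + (-3·δu/u)² + (−½·δz/z)²
  d term: (3×0.0455)² = 0.0186
  u term: (-3×0.0528)² = 0.0251
  z term: (-0.5×0.0625)² = 0.000977
Total = 0.0447. Share from u = 0.0251/0.0447 = 0.562.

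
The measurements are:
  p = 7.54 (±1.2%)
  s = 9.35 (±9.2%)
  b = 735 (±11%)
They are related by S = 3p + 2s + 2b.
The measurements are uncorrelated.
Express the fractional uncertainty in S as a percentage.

10.7%

Absolute uncertainties add in quadrature for a linear combination:
  (3·δp)² = 0.0737;  (2·δs)² = 2.96;  (2·δb)² = 26100
δS = √(26100) = 162
S = 1510, so δS/S = 162/1510 = 0.107.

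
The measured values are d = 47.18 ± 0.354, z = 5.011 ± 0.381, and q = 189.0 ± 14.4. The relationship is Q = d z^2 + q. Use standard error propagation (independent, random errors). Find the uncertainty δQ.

181

Let p = d·z^2 = 1185. δp/p = √((1·δd/d)² + (2·δz/z)²) = √(5.63e-05 + 0.0231) = 0.152, so δp = 180.
Q = p + q: δQ = √(δp² + δq²) = √(32500 + 207) = 181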